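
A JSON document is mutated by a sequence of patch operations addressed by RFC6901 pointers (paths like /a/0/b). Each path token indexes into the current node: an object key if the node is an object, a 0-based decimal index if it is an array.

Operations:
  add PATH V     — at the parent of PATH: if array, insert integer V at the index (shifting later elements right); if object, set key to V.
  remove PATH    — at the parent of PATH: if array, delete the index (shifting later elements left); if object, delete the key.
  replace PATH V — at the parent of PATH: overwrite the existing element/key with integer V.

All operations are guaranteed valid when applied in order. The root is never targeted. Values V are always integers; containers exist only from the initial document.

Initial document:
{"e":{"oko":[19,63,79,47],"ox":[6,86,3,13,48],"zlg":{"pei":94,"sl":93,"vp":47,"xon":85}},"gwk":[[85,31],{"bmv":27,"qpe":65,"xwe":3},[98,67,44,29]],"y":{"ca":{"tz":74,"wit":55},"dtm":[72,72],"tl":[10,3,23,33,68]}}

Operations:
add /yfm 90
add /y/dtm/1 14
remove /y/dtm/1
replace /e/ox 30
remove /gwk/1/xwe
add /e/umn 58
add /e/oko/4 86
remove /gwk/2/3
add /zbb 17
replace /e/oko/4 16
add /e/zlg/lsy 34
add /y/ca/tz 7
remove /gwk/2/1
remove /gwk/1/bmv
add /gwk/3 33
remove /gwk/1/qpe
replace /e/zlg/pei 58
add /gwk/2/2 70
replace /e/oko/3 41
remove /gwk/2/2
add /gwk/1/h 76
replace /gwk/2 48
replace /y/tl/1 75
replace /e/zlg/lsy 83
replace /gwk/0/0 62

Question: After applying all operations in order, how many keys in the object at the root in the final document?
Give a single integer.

Answer: 5

Derivation:
After op 1 (add /yfm 90): {"e":{"oko":[19,63,79,47],"ox":[6,86,3,13,48],"zlg":{"pei":94,"sl":93,"vp":47,"xon":85}},"gwk":[[85,31],{"bmv":27,"qpe":65,"xwe":3},[98,67,44,29]],"y":{"ca":{"tz":74,"wit":55},"dtm":[72,72],"tl":[10,3,23,33,68]},"yfm":90}
After op 2 (add /y/dtm/1 14): {"e":{"oko":[19,63,79,47],"ox":[6,86,3,13,48],"zlg":{"pei":94,"sl":93,"vp":47,"xon":85}},"gwk":[[85,31],{"bmv":27,"qpe":65,"xwe":3},[98,67,44,29]],"y":{"ca":{"tz":74,"wit":55},"dtm":[72,14,72],"tl":[10,3,23,33,68]},"yfm":90}
After op 3 (remove /y/dtm/1): {"e":{"oko":[19,63,79,47],"ox":[6,86,3,13,48],"zlg":{"pei":94,"sl":93,"vp":47,"xon":85}},"gwk":[[85,31],{"bmv":27,"qpe":65,"xwe":3},[98,67,44,29]],"y":{"ca":{"tz":74,"wit":55},"dtm":[72,72],"tl":[10,3,23,33,68]},"yfm":90}
After op 4 (replace /e/ox 30): {"e":{"oko":[19,63,79,47],"ox":30,"zlg":{"pei":94,"sl":93,"vp":47,"xon":85}},"gwk":[[85,31],{"bmv":27,"qpe":65,"xwe":3},[98,67,44,29]],"y":{"ca":{"tz":74,"wit":55},"dtm":[72,72],"tl":[10,3,23,33,68]},"yfm":90}
After op 5 (remove /gwk/1/xwe): {"e":{"oko":[19,63,79,47],"ox":30,"zlg":{"pei":94,"sl":93,"vp":47,"xon":85}},"gwk":[[85,31],{"bmv":27,"qpe":65},[98,67,44,29]],"y":{"ca":{"tz":74,"wit":55},"dtm":[72,72],"tl":[10,3,23,33,68]},"yfm":90}
After op 6 (add /e/umn 58): {"e":{"oko":[19,63,79,47],"ox":30,"umn":58,"zlg":{"pei":94,"sl":93,"vp":47,"xon":85}},"gwk":[[85,31],{"bmv":27,"qpe":65},[98,67,44,29]],"y":{"ca":{"tz":74,"wit":55},"dtm":[72,72],"tl":[10,3,23,33,68]},"yfm":90}
After op 7 (add /e/oko/4 86): {"e":{"oko":[19,63,79,47,86],"ox":30,"umn":58,"zlg":{"pei":94,"sl":93,"vp":47,"xon":85}},"gwk":[[85,31],{"bmv":27,"qpe":65},[98,67,44,29]],"y":{"ca":{"tz":74,"wit":55},"dtm":[72,72],"tl":[10,3,23,33,68]},"yfm":90}
After op 8 (remove /gwk/2/3): {"e":{"oko":[19,63,79,47,86],"ox":30,"umn":58,"zlg":{"pei":94,"sl":93,"vp":47,"xon":85}},"gwk":[[85,31],{"bmv":27,"qpe":65},[98,67,44]],"y":{"ca":{"tz":74,"wit":55},"dtm":[72,72],"tl":[10,3,23,33,68]},"yfm":90}
After op 9 (add /zbb 17): {"e":{"oko":[19,63,79,47,86],"ox":30,"umn":58,"zlg":{"pei":94,"sl":93,"vp":47,"xon":85}},"gwk":[[85,31],{"bmv":27,"qpe":65},[98,67,44]],"y":{"ca":{"tz":74,"wit":55},"dtm":[72,72],"tl":[10,3,23,33,68]},"yfm":90,"zbb":17}
After op 10 (replace /e/oko/4 16): {"e":{"oko":[19,63,79,47,16],"ox":30,"umn":58,"zlg":{"pei":94,"sl":93,"vp":47,"xon":85}},"gwk":[[85,31],{"bmv":27,"qpe":65},[98,67,44]],"y":{"ca":{"tz":74,"wit":55},"dtm":[72,72],"tl":[10,3,23,33,68]},"yfm":90,"zbb":17}
After op 11 (add /e/zlg/lsy 34): {"e":{"oko":[19,63,79,47,16],"ox":30,"umn":58,"zlg":{"lsy":34,"pei":94,"sl":93,"vp":47,"xon":85}},"gwk":[[85,31],{"bmv":27,"qpe":65},[98,67,44]],"y":{"ca":{"tz":74,"wit":55},"dtm":[72,72],"tl":[10,3,23,33,68]},"yfm":90,"zbb":17}
After op 12 (add /y/ca/tz 7): {"e":{"oko":[19,63,79,47,16],"ox":30,"umn":58,"zlg":{"lsy":34,"pei":94,"sl":93,"vp":47,"xon":85}},"gwk":[[85,31],{"bmv":27,"qpe":65},[98,67,44]],"y":{"ca":{"tz":7,"wit":55},"dtm":[72,72],"tl":[10,3,23,33,68]},"yfm":90,"zbb":17}
After op 13 (remove /gwk/2/1): {"e":{"oko":[19,63,79,47,16],"ox":30,"umn":58,"zlg":{"lsy":34,"pei":94,"sl":93,"vp":47,"xon":85}},"gwk":[[85,31],{"bmv":27,"qpe":65},[98,44]],"y":{"ca":{"tz":7,"wit":55},"dtm":[72,72],"tl":[10,3,23,33,68]},"yfm":90,"zbb":17}
After op 14 (remove /gwk/1/bmv): {"e":{"oko":[19,63,79,47,16],"ox":30,"umn":58,"zlg":{"lsy":34,"pei":94,"sl":93,"vp":47,"xon":85}},"gwk":[[85,31],{"qpe":65},[98,44]],"y":{"ca":{"tz":7,"wit":55},"dtm":[72,72],"tl":[10,3,23,33,68]},"yfm":90,"zbb":17}
After op 15 (add /gwk/3 33): {"e":{"oko":[19,63,79,47,16],"ox":30,"umn":58,"zlg":{"lsy":34,"pei":94,"sl":93,"vp":47,"xon":85}},"gwk":[[85,31],{"qpe":65},[98,44],33],"y":{"ca":{"tz":7,"wit":55},"dtm":[72,72],"tl":[10,3,23,33,68]},"yfm":90,"zbb":17}
After op 16 (remove /gwk/1/qpe): {"e":{"oko":[19,63,79,47,16],"ox":30,"umn":58,"zlg":{"lsy":34,"pei":94,"sl":93,"vp":47,"xon":85}},"gwk":[[85,31],{},[98,44],33],"y":{"ca":{"tz":7,"wit":55},"dtm":[72,72],"tl":[10,3,23,33,68]},"yfm":90,"zbb":17}
After op 17 (replace /e/zlg/pei 58): {"e":{"oko":[19,63,79,47,16],"ox":30,"umn":58,"zlg":{"lsy":34,"pei":58,"sl":93,"vp":47,"xon":85}},"gwk":[[85,31],{},[98,44],33],"y":{"ca":{"tz":7,"wit":55},"dtm":[72,72],"tl":[10,3,23,33,68]},"yfm":90,"zbb":17}
After op 18 (add /gwk/2/2 70): {"e":{"oko":[19,63,79,47,16],"ox":30,"umn":58,"zlg":{"lsy":34,"pei":58,"sl":93,"vp":47,"xon":85}},"gwk":[[85,31],{},[98,44,70],33],"y":{"ca":{"tz":7,"wit":55},"dtm":[72,72],"tl":[10,3,23,33,68]},"yfm":90,"zbb":17}
After op 19 (replace /e/oko/3 41): {"e":{"oko":[19,63,79,41,16],"ox":30,"umn":58,"zlg":{"lsy":34,"pei":58,"sl":93,"vp":47,"xon":85}},"gwk":[[85,31],{},[98,44,70],33],"y":{"ca":{"tz":7,"wit":55},"dtm":[72,72],"tl":[10,3,23,33,68]},"yfm":90,"zbb":17}
After op 20 (remove /gwk/2/2): {"e":{"oko":[19,63,79,41,16],"ox":30,"umn":58,"zlg":{"lsy":34,"pei":58,"sl":93,"vp":47,"xon":85}},"gwk":[[85,31],{},[98,44],33],"y":{"ca":{"tz":7,"wit":55},"dtm":[72,72],"tl":[10,3,23,33,68]},"yfm":90,"zbb":17}
After op 21 (add /gwk/1/h 76): {"e":{"oko":[19,63,79,41,16],"ox":30,"umn":58,"zlg":{"lsy":34,"pei":58,"sl":93,"vp":47,"xon":85}},"gwk":[[85,31],{"h":76},[98,44],33],"y":{"ca":{"tz":7,"wit":55},"dtm":[72,72],"tl":[10,3,23,33,68]},"yfm":90,"zbb":17}
After op 22 (replace /gwk/2 48): {"e":{"oko":[19,63,79,41,16],"ox":30,"umn":58,"zlg":{"lsy":34,"pei":58,"sl":93,"vp":47,"xon":85}},"gwk":[[85,31],{"h":76},48,33],"y":{"ca":{"tz":7,"wit":55},"dtm":[72,72],"tl":[10,3,23,33,68]},"yfm":90,"zbb":17}
After op 23 (replace /y/tl/1 75): {"e":{"oko":[19,63,79,41,16],"ox":30,"umn":58,"zlg":{"lsy":34,"pei":58,"sl":93,"vp":47,"xon":85}},"gwk":[[85,31],{"h":76},48,33],"y":{"ca":{"tz":7,"wit":55},"dtm":[72,72],"tl":[10,75,23,33,68]},"yfm":90,"zbb":17}
After op 24 (replace /e/zlg/lsy 83): {"e":{"oko":[19,63,79,41,16],"ox":30,"umn":58,"zlg":{"lsy":83,"pei":58,"sl":93,"vp":47,"xon":85}},"gwk":[[85,31],{"h":76},48,33],"y":{"ca":{"tz":7,"wit":55},"dtm":[72,72],"tl":[10,75,23,33,68]},"yfm":90,"zbb":17}
After op 25 (replace /gwk/0/0 62): {"e":{"oko":[19,63,79,41,16],"ox":30,"umn":58,"zlg":{"lsy":83,"pei":58,"sl":93,"vp":47,"xon":85}},"gwk":[[62,31],{"h":76},48,33],"y":{"ca":{"tz":7,"wit":55},"dtm":[72,72],"tl":[10,75,23,33,68]},"yfm":90,"zbb":17}
Size at the root: 5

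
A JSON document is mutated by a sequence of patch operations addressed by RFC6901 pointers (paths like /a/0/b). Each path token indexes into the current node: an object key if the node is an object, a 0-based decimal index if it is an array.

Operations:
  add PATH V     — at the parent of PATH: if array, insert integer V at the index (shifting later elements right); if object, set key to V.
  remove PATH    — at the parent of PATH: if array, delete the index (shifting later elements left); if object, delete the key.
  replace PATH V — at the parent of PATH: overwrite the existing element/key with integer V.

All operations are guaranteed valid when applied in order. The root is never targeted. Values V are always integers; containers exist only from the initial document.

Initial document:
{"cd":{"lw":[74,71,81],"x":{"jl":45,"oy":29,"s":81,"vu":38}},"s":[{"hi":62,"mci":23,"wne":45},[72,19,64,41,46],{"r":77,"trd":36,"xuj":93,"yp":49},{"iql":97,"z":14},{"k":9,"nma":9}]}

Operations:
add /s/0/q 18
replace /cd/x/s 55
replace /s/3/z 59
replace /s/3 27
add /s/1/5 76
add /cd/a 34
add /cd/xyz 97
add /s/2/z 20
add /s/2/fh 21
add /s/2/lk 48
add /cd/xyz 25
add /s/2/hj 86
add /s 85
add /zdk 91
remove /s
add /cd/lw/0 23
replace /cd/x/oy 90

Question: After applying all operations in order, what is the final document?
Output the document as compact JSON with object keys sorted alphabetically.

Answer: {"cd":{"a":34,"lw":[23,74,71,81],"x":{"jl":45,"oy":90,"s":55,"vu":38},"xyz":25},"zdk":91}

Derivation:
After op 1 (add /s/0/q 18): {"cd":{"lw":[74,71,81],"x":{"jl":45,"oy":29,"s":81,"vu":38}},"s":[{"hi":62,"mci":23,"q":18,"wne":45},[72,19,64,41,46],{"r":77,"trd":36,"xuj":93,"yp":49},{"iql":97,"z":14},{"k":9,"nma":9}]}
After op 2 (replace /cd/x/s 55): {"cd":{"lw":[74,71,81],"x":{"jl":45,"oy":29,"s":55,"vu":38}},"s":[{"hi":62,"mci":23,"q":18,"wne":45},[72,19,64,41,46],{"r":77,"trd":36,"xuj":93,"yp":49},{"iql":97,"z":14},{"k":9,"nma":9}]}
After op 3 (replace /s/3/z 59): {"cd":{"lw":[74,71,81],"x":{"jl":45,"oy":29,"s":55,"vu":38}},"s":[{"hi":62,"mci":23,"q":18,"wne":45},[72,19,64,41,46],{"r":77,"trd":36,"xuj":93,"yp":49},{"iql":97,"z":59},{"k":9,"nma":9}]}
After op 4 (replace /s/3 27): {"cd":{"lw":[74,71,81],"x":{"jl":45,"oy":29,"s":55,"vu":38}},"s":[{"hi":62,"mci":23,"q":18,"wne":45},[72,19,64,41,46],{"r":77,"trd":36,"xuj":93,"yp":49},27,{"k":9,"nma":9}]}
After op 5 (add /s/1/5 76): {"cd":{"lw":[74,71,81],"x":{"jl":45,"oy":29,"s":55,"vu":38}},"s":[{"hi":62,"mci":23,"q":18,"wne":45},[72,19,64,41,46,76],{"r":77,"trd":36,"xuj":93,"yp":49},27,{"k":9,"nma":9}]}
After op 6 (add /cd/a 34): {"cd":{"a":34,"lw":[74,71,81],"x":{"jl":45,"oy":29,"s":55,"vu":38}},"s":[{"hi":62,"mci":23,"q":18,"wne":45},[72,19,64,41,46,76],{"r":77,"trd":36,"xuj":93,"yp":49},27,{"k":9,"nma":9}]}
After op 7 (add /cd/xyz 97): {"cd":{"a":34,"lw":[74,71,81],"x":{"jl":45,"oy":29,"s":55,"vu":38},"xyz":97},"s":[{"hi":62,"mci":23,"q":18,"wne":45},[72,19,64,41,46,76],{"r":77,"trd":36,"xuj":93,"yp":49},27,{"k":9,"nma":9}]}
After op 8 (add /s/2/z 20): {"cd":{"a":34,"lw":[74,71,81],"x":{"jl":45,"oy":29,"s":55,"vu":38},"xyz":97},"s":[{"hi":62,"mci":23,"q":18,"wne":45},[72,19,64,41,46,76],{"r":77,"trd":36,"xuj":93,"yp":49,"z":20},27,{"k":9,"nma":9}]}
After op 9 (add /s/2/fh 21): {"cd":{"a":34,"lw":[74,71,81],"x":{"jl":45,"oy":29,"s":55,"vu":38},"xyz":97},"s":[{"hi":62,"mci":23,"q":18,"wne":45},[72,19,64,41,46,76],{"fh":21,"r":77,"trd":36,"xuj":93,"yp":49,"z":20},27,{"k":9,"nma":9}]}
After op 10 (add /s/2/lk 48): {"cd":{"a":34,"lw":[74,71,81],"x":{"jl":45,"oy":29,"s":55,"vu":38},"xyz":97},"s":[{"hi":62,"mci":23,"q":18,"wne":45},[72,19,64,41,46,76],{"fh":21,"lk":48,"r":77,"trd":36,"xuj":93,"yp":49,"z":20},27,{"k":9,"nma":9}]}
After op 11 (add /cd/xyz 25): {"cd":{"a":34,"lw":[74,71,81],"x":{"jl":45,"oy":29,"s":55,"vu":38},"xyz":25},"s":[{"hi":62,"mci":23,"q":18,"wne":45},[72,19,64,41,46,76],{"fh":21,"lk":48,"r":77,"trd":36,"xuj":93,"yp":49,"z":20},27,{"k":9,"nma":9}]}
After op 12 (add /s/2/hj 86): {"cd":{"a":34,"lw":[74,71,81],"x":{"jl":45,"oy":29,"s":55,"vu":38},"xyz":25},"s":[{"hi":62,"mci":23,"q":18,"wne":45},[72,19,64,41,46,76],{"fh":21,"hj":86,"lk":48,"r":77,"trd":36,"xuj":93,"yp":49,"z":20},27,{"k":9,"nma":9}]}
After op 13 (add /s 85): {"cd":{"a":34,"lw":[74,71,81],"x":{"jl":45,"oy":29,"s":55,"vu":38},"xyz":25},"s":85}
After op 14 (add /zdk 91): {"cd":{"a":34,"lw":[74,71,81],"x":{"jl":45,"oy":29,"s":55,"vu":38},"xyz":25},"s":85,"zdk":91}
After op 15 (remove /s): {"cd":{"a":34,"lw":[74,71,81],"x":{"jl":45,"oy":29,"s":55,"vu":38},"xyz":25},"zdk":91}
After op 16 (add /cd/lw/0 23): {"cd":{"a":34,"lw":[23,74,71,81],"x":{"jl":45,"oy":29,"s":55,"vu":38},"xyz":25},"zdk":91}
After op 17 (replace /cd/x/oy 90): {"cd":{"a":34,"lw":[23,74,71,81],"x":{"jl":45,"oy":90,"s":55,"vu":38},"xyz":25},"zdk":91}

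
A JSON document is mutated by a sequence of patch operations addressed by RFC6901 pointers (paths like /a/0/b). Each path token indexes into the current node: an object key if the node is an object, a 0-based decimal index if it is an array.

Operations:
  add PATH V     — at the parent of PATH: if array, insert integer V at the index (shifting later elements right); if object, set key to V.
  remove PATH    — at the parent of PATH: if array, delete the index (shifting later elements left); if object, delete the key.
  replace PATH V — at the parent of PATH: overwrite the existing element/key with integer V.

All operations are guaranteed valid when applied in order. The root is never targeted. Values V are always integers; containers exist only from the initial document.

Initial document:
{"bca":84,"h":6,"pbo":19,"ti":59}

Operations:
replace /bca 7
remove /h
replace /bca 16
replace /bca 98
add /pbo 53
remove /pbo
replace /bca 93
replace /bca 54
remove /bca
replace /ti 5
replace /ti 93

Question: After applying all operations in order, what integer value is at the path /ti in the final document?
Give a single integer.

Answer: 93

Derivation:
After op 1 (replace /bca 7): {"bca":7,"h":6,"pbo":19,"ti":59}
After op 2 (remove /h): {"bca":7,"pbo":19,"ti":59}
After op 3 (replace /bca 16): {"bca":16,"pbo":19,"ti":59}
After op 4 (replace /bca 98): {"bca":98,"pbo":19,"ti":59}
After op 5 (add /pbo 53): {"bca":98,"pbo":53,"ti":59}
After op 6 (remove /pbo): {"bca":98,"ti":59}
After op 7 (replace /bca 93): {"bca":93,"ti":59}
After op 8 (replace /bca 54): {"bca":54,"ti":59}
After op 9 (remove /bca): {"ti":59}
After op 10 (replace /ti 5): {"ti":5}
After op 11 (replace /ti 93): {"ti":93}
Value at /ti: 93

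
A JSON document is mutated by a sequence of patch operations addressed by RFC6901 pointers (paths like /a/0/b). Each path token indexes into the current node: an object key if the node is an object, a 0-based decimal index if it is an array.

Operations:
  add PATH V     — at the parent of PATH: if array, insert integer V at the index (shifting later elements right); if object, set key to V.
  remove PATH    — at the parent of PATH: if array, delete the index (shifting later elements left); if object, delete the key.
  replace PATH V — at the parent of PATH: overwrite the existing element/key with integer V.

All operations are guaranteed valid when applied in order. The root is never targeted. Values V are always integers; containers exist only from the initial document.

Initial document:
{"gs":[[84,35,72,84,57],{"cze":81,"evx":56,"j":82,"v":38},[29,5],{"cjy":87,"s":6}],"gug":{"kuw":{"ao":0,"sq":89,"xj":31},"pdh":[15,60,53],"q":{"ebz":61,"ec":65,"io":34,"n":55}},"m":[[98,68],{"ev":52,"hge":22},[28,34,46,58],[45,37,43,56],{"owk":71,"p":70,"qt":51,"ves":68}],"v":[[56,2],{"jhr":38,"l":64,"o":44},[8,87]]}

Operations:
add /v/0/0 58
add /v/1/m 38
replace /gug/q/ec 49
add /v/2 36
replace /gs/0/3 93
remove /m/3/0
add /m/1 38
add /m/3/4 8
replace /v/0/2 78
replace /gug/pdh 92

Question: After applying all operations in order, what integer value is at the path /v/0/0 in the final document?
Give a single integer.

Answer: 58

Derivation:
After op 1 (add /v/0/0 58): {"gs":[[84,35,72,84,57],{"cze":81,"evx":56,"j":82,"v":38},[29,5],{"cjy":87,"s":6}],"gug":{"kuw":{"ao":0,"sq":89,"xj":31},"pdh":[15,60,53],"q":{"ebz":61,"ec":65,"io":34,"n":55}},"m":[[98,68],{"ev":52,"hge":22},[28,34,46,58],[45,37,43,56],{"owk":71,"p":70,"qt":51,"ves":68}],"v":[[58,56,2],{"jhr":38,"l":64,"o":44},[8,87]]}
After op 2 (add /v/1/m 38): {"gs":[[84,35,72,84,57],{"cze":81,"evx":56,"j":82,"v":38},[29,5],{"cjy":87,"s":6}],"gug":{"kuw":{"ao":0,"sq":89,"xj":31},"pdh":[15,60,53],"q":{"ebz":61,"ec":65,"io":34,"n":55}},"m":[[98,68],{"ev":52,"hge":22},[28,34,46,58],[45,37,43,56],{"owk":71,"p":70,"qt":51,"ves":68}],"v":[[58,56,2],{"jhr":38,"l":64,"m":38,"o":44},[8,87]]}
After op 3 (replace /gug/q/ec 49): {"gs":[[84,35,72,84,57],{"cze":81,"evx":56,"j":82,"v":38},[29,5],{"cjy":87,"s":6}],"gug":{"kuw":{"ao":0,"sq":89,"xj":31},"pdh":[15,60,53],"q":{"ebz":61,"ec":49,"io":34,"n":55}},"m":[[98,68],{"ev":52,"hge":22},[28,34,46,58],[45,37,43,56],{"owk":71,"p":70,"qt":51,"ves":68}],"v":[[58,56,2],{"jhr":38,"l":64,"m":38,"o":44},[8,87]]}
After op 4 (add /v/2 36): {"gs":[[84,35,72,84,57],{"cze":81,"evx":56,"j":82,"v":38},[29,5],{"cjy":87,"s":6}],"gug":{"kuw":{"ao":0,"sq":89,"xj":31},"pdh":[15,60,53],"q":{"ebz":61,"ec":49,"io":34,"n":55}},"m":[[98,68],{"ev":52,"hge":22},[28,34,46,58],[45,37,43,56],{"owk":71,"p":70,"qt":51,"ves":68}],"v":[[58,56,2],{"jhr":38,"l":64,"m":38,"o":44},36,[8,87]]}
After op 5 (replace /gs/0/3 93): {"gs":[[84,35,72,93,57],{"cze":81,"evx":56,"j":82,"v":38},[29,5],{"cjy":87,"s":6}],"gug":{"kuw":{"ao":0,"sq":89,"xj":31},"pdh":[15,60,53],"q":{"ebz":61,"ec":49,"io":34,"n":55}},"m":[[98,68],{"ev":52,"hge":22},[28,34,46,58],[45,37,43,56],{"owk":71,"p":70,"qt":51,"ves":68}],"v":[[58,56,2],{"jhr":38,"l":64,"m":38,"o":44},36,[8,87]]}
After op 6 (remove /m/3/0): {"gs":[[84,35,72,93,57],{"cze":81,"evx":56,"j":82,"v":38},[29,5],{"cjy":87,"s":6}],"gug":{"kuw":{"ao":0,"sq":89,"xj":31},"pdh":[15,60,53],"q":{"ebz":61,"ec":49,"io":34,"n":55}},"m":[[98,68],{"ev":52,"hge":22},[28,34,46,58],[37,43,56],{"owk":71,"p":70,"qt":51,"ves":68}],"v":[[58,56,2],{"jhr":38,"l":64,"m":38,"o":44},36,[8,87]]}
After op 7 (add /m/1 38): {"gs":[[84,35,72,93,57],{"cze":81,"evx":56,"j":82,"v":38},[29,5],{"cjy":87,"s":6}],"gug":{"kuw":{"ao":0,"sq":89,"xj":31},"pdh":[15,60,53],"q":{"ebz":61,"ec":49,"io":34,"n":55}},"m":[[98,68],38,{"ev":52,"hge":22},[28,34,46,58],[37,43,56],{"owk":71,"p":70,"qt":51,"ves":68}],"v":[[58,56,2],{"jhr":38,"l":64,"m":38,"o":44},36,[8,87]]}
After op 8 (add /m/3/4 8): {"gs":[[84,35,72,93,57],{"cze":81,"evx":56,"j":82,"v":38},[29,5],{"cjy":87,"s":6}],"gug":{"kuw":{"ao":0,"sq":89,"xj":31},"pdh":[15,60,53],"q":{"ebz":61,"ec":49,"io":34,"n":55}},"m":[[98,68],38,{"ev":52,"hge":22},[28,34,46,58,8],[37,43,56],{"owk":71,"p":70,"qt":51,"ves":68}],"v":[[58,56,2],{"jhr":38,"l":64,"m":38,"o":44},36,[8,87]]}
After op 9 (replace /v/0/2 78): {"gs":[[84,35,72,93,57],{"cze":81,"evx":56,"j":82,"v":38},[29,5],{"cjy":87,"s":6}],"gug":{"kuw":{"ao":0,"sq":89,"xj":31},"pdh":[15,60,53],"q":{"ebz":61,"ec":49,"io":34,"n":55}},"m":[[98,68],38,{"ev":52,"hge":22},[28,34,46,58,8],[37,43,56],{"owk":71,"p":70,"qt":51,"ves":68}],"v":[[58,56,78],{"jhr":38,"l":64,"m":38,"o":44},36,[8,87]]}
After op 10 (replace /gug/pdh 92): {"gs":[[84,35,72,93,57],{"cze":81,"evx":56,"j":82,"v":38},[29,5],{"cjy":87,"s":6}],"gug":{"kuw":{"ao":0,"sq":89,"xj":31},"pdh":92,"q":{"ebz":61,"ec":49,"io":34,"n":55}},"m":[[98,68],38,{"ev":52,"hge":22},[28,34,46,58,8],[37,43,56],{"owk":71,"p":70,"qt":51,"ves":68}],"v":[[58,56,78],{"jhr":38,"l":64,"m":38,"o":44},36,[8,87]]}
Value at /v/0/0: 58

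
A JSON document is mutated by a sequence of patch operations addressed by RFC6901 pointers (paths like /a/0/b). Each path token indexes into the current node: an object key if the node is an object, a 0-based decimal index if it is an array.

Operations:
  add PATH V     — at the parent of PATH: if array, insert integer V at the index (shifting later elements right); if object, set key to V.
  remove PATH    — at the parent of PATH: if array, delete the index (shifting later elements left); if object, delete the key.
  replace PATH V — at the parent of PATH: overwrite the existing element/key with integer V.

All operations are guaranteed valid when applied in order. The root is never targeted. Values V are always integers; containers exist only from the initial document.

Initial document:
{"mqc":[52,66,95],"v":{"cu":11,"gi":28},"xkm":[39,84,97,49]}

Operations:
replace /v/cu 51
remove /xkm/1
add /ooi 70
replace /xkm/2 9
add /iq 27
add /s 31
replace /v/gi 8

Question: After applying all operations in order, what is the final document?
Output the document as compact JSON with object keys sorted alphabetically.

After op 1 (replace /v/cu 51): {"mqc":[52,66,95],"v":{"cu":51,"gi":28},"xkm":[39,84,97,49]}
After op 2 (remove /xkm/1): {"mqc":[52,66,95],"v":{"cu":51,"gi":28},"xkm":[39,97,49]}
After op 3 (add /ooi 70): {"mqc":[52,66,95],"ooi":70,"v":{"cu":51,"gi":28},"xkm":[39,97,49]}
After op 4 (replace /xkm/2 9): {"mqc":[52,66,95],"ooi":70,"v":{"cu":51,"gi":28},"xkm":[39,97,9]}
After op 5 (add /iq 27): {"iq":27,"mqc":[52,66,95],"ooi":70,"v":{"cu":51,"gi":28},"xkm":[39,97,9]}
After op 6 (add /s 31): {"iq":27,"mqc":[52,66,95],"ooi":70,"s":31,"v":{"cu":51,"gi":28},"xkm":[39,97,9]}
After op 7 (replace /v/gi 8): {"iq":27,"mqc":[52,66,95],"ooi":70,"s":31,"v":{"cu":51,"gi":8},"xkm":[39,97,9]}

Answer: {"iq":27,"mqc":[52,66,95],"ooi":70,"s":31,"v":{"cu":51,"gi":8},"xkm":[39,97,9]}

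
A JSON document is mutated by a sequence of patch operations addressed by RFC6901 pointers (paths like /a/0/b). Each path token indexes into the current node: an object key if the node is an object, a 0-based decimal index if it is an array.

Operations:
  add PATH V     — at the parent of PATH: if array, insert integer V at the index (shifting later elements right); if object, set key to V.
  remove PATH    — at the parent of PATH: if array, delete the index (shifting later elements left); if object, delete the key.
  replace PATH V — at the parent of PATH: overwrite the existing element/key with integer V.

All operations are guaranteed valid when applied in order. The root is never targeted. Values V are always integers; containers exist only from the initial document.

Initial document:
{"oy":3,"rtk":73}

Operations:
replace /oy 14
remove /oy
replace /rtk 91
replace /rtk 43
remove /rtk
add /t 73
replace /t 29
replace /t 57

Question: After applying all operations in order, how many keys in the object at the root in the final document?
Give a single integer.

Answer: 1

Derivation:
After op 1 (replace /oy 14): {"oy":14,"rtk":73}
After op 2 (remove /oy): {"rtk":73}
After op 3 (replace /rtk 91): {"rtk":91}
After op 4 (replace /rtk 43): {"rtk":43}
After op 5 (remove /rtk): {}
After op 6 (add /t 73): {"t":73}
After op 7 (replace /t 29): {"t":29}
After op 8 (replace /t 57): {"t":57}
Size at the root: 1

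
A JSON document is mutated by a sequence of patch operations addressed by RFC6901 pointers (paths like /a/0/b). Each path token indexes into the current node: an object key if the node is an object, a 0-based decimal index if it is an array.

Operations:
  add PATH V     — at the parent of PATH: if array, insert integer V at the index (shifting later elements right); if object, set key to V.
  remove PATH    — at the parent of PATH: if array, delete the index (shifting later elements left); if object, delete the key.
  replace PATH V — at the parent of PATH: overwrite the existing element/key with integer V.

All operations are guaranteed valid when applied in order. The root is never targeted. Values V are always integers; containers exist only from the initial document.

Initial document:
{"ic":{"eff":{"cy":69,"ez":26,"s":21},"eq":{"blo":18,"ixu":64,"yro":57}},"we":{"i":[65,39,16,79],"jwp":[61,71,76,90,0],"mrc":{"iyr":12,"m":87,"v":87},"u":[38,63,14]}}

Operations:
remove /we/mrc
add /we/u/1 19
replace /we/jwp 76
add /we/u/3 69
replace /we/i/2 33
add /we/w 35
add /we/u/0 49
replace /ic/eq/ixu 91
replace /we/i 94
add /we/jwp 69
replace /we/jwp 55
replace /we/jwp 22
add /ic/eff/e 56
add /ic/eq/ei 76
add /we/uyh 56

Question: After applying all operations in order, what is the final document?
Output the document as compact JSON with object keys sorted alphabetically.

After op 1 (remove /we/mrc): {"ic":{"eff":{"cy":69,"ez":26,"s":21},"eq":{"blo":18,"ixu":64,"yro":57}},"we":{"i":[65,39,16,79],"jwp":[61,71,76,90,0],"u":[38,63,14]}}
After op 2 (add /we/u/1 19): {"ic":{"eff":{"cy":69,"ez":26,"s":21},"eq":{"blo":18,"ixu":64,"yro":57}},"we":{"i":[65,39,16,79],"jwp":[61,71,76,90,0],"u":[38,19,63,14]}}
After op 3 (replace /we/jwp 76): {"ic":{"eff":{"cy":69,"ez":26,"s":21},"eq":{"blo":18,"ixu":64,"yro":57}},"we":{"i":[65,39,16,79],"jwp":76,"u":[38,19,63,14]}}
After op 4 (add /we/u/3 69): {"ic":{"eff":{"cy":69,"ez":26,"s":21},"eq":{"blo":18,"ixu":64,"yro":57}},"we":{"i":[65,39,16,79],"jwp":76,"u":[38,19,63,69,14]}}
After op 5 (replace /we/i/2 33): {"ic":{"eff":{"cy":69,"ez":26,"s":21},"eq":{"blo":18,"ixu":64,"yro":57}},"we":{"i":[65,39,33,79],"jwp":76,"u":[38,19,63,69,14]}}
After op 6 (add /we/w 35): {"ic":{"eff":{"cy":69,"ez":26,"s":21},"eq":{"blo":18,"ixu":64,"yro":57}},"we":{"i":[65,39,33,79],"jwp":76,"u":[38,19,63,69,14],"w":35}}
After op 7 (add /we/u/0 49): {"ic":{"eff":{"cy":69,"ez":26,"s":21},"eq":{"blo":18,"ixu":64,"yro":57}},"we":{"i":[65,39,33,79],"jwp":76,"u":[49,38,19,63,69,14],"w":35}}
After op 8 (replace /ic/eq/ixu 91): {"ic":{"eff":{"cy":69,"ez":26,"s":21},"eq":{"blo":18,"ixu":91,"yro":57}},"we":{"i":[65,39,33,79],"jwp":76,"u":[49,38,19,63,69,14],"w":35}}
After op 9 (replace /we/i 94): {"ic":{"eff":{"cy":69,"ez":26,"s":21},"eq":{"blo":18,"ixu":91,"yro":57}},"we":{"i":94,"jwp":76,"u":[49,38,19,63,69,14],"w":35}}
After op 10 (add /we/jwp 69): {"ic":{"eff":{"cy":69,"ez":26,"s":21},"eq":{"blo":18,"ixu":91,"yro":57}},"we":{"i":94,"jwp":69,"u":[49,38,19,63,69,14],"w":35}}
After op 11 (replace /we/jwp 55): {"ic":{"eff":{"cy":69,"ez":26,"s":21},"eq":{"blo":18,"ixu":91,"yro":57}},"we":{"i":94,"jwp":55,"u":[49,38,19,63,69,14],"w":35}}
After op 12 (replace /we/jwp 22): {"ic":{"eff":{"cy":69,"ez":26,"s":21},"eq":{"blo":18,"ixu":91,"yro":57}},"we":{"i":94,"jwp":22,"u":[49,38,19,63,69,14],"w":35}}
After op 13 (add /ic/eff/e 56): {"ic":{"eff":{"cy":69,"e":56,"ez":26,"s":21},"eq":{"blo":18,"ixu":91,"yro":57}},"we":{"i":94,"jwp":22,"u":[49,38,19,63,69,14],"w":35}}
After op 14 (add /ic/eq/ei 76): {"ic":{"eff":{"cy":69,"e":56,"ez":26,"s":21},"eq":{"blo":18,"ei":76,"ixu":91,"yro":57}},"we":{"i":94,"jwp":22,"u":[49,38,19,63,69,14],"w":35}}
After op 15 (add /we/uyh 56): {"ic":{"eff":{"cy":69,"e":56,"ez":26,"s":21},"eq":{"blo":18,"ei":76,"ixu":91,"yro":57}},"we":{"i":94,"jwp":22,"u":[49,38,19,63,69,14],"uyh":56,"w":35}}

Answer: {"ic":{"eff":{"cy":69,"e":56,"ez":26,"s":21},"eq":{"blo":18,"ei":76,"ixu":91,"yro":57}},"we":{"i":94,"jwp":22,"u":[49,38,19,63,69,14],"uyh":56,"w":35}}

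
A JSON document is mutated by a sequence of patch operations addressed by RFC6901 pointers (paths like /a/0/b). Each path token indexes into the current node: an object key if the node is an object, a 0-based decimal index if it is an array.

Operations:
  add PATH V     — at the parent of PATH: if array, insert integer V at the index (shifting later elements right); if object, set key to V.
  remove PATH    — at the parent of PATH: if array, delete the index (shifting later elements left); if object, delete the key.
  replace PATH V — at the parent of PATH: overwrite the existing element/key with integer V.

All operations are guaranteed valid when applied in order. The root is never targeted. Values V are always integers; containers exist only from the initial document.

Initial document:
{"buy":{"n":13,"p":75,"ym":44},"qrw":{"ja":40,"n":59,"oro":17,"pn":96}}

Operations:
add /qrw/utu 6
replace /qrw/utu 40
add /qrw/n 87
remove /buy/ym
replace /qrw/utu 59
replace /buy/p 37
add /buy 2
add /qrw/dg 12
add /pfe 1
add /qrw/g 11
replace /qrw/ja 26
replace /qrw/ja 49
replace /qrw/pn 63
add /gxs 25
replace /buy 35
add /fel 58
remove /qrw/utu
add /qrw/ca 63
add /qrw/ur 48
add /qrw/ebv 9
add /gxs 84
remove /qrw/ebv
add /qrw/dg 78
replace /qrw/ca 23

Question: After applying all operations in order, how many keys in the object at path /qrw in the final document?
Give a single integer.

After op 1 (add /qrw/utu 6): {"buy":{"n":13,"p":75,"ym":44},"qrw":{"ja":40,"n":59,"oro":17,"pn":96,"utu":6}}
After op 2 (replace /qrw/utu 40): {"buy":{"n":13,"p":75,"ym":44},"qrw":{"ja":40,"n":59,"oro":17,"pn":96,"utu":40}}
After op 3 (add /qrw/n 87): {"buy":{"n":13,"p":75,"ym":44},"qrw":{"ja":40,"n":87,"oro":17,"pn":96,"utu":40}}
After op 4 (remove /buy/ym): {"buy":{"n":13,"p":75},"qrw":{"ja":40,"n":87,"oro":17,"pn":96,"utu":40}}
After op 5 (replace /qrw/utu 59): {"buy":{"n":13,"p":75},"qrw":{"ja":40,"n":87,"oro":17,"pn":96,"utu":59}}
After op 6 (replace /buy/p 37): {"buy":{"n":13,"p":37},"qrw":{"ja":40,"n":87,"oro":17,"pn":96,"utu":59}}
After op 7 (add /buy 2): {"buy":2,"qrw":{"ja":40,"n":87,"oro":17,"pn":96,"utu":59}}
After op 8 (add /qrw/dg 12): {"buy":2,"qrw":{"dg":12,"ja":40,"n":87,"oro":17,"pn":96,"utu":59}}
After op 9 (add /pfe 1): {"buy":2,"pfe":1,"qrw":{"dg":12,"ja":40,"n":87,"oro":17,"pn":96,"utu":59}}
After op 10 (add /qrw/g 11): {"buy":2,"pfe":1,"qrw":{"dg":12,"g":11,"ja":40,"n":87,"oro":17,"pn":96,"utu":59}}
After op 11 (replace /qrw/ja 26): {"buy":2,"pfe":1,"qrw":{"dg":12,"g":11,"ja":26,"n":87,"oro":17,"pn":96,"utu":59}}
After op 12 (replace /qrw/ja 49): {"buy":2,"pfe":1,"qrw":{"dg":12,"g":11,"ja":49,"n":87,"oro":17,"pn":96,"utu":59}}
After op 13 (replace /qrw/pn 63): {"buy":2,"pfe":1,"qrw":{"dg":12,"g":11,"ja":49,"n":87,"oro":17,"pn":63,"utu":59}}
After op 14 (add /gxs 25): {"buy":2,"gxs":25,"pfe":1,"qrw":{"dg":12,"g":11,"ja":49,"n":87,"oro":17,"pn":63,"utu":59}}
After op 15 (replace /buy 35): {"buy":35,"gxs":25,"pfe":1,"qrw":{"dg":12,"g":11,"ja":49,"n":87,"oro":17,"pn":63,"utu":59}}
After op 16 (add /fel 58): {"buy":35,"fel":58,"gxs":25,"pfe":1,"qrw":{"dg":12,"g":11,"ja":49,"n":87,"oro":17,"pn":63,"utu":59}}
After op 17 (remove /qrw/utu): {"buy":35,"fel":58,"gxs":25,"pfe":1,"qrw":{"dg":12,"g":11,"ja":49,"n":87,"oro":17,"pn":63}}
After op 18 (add /qrw/ca 63): {"buy":35,"fel":58,"gxs":25,"pfe":1,"qrw":{"ca":63,"dg":12,"g":11,"ja":49,"n":87,"oro":17,"pn":63}}
After op 19 (add /qrw/ur 48): {"buy":35,"fel":58,"gxs":25,"pfe":1,"qrw":{"ca":63,"dg":12,"g":11,"ja":49,"n":87,"oro":17,"pn":63,"ur":48}}
After op 20 (add /qrw/ebv 9): {"buy":35,"fel":58,"gxs":25,"pfe":1,"qrw":{"ca":63,"dg":12,"ebv":9,"g":11,"ja":49,"n":87,"oro":17,"pn":63,"ur":48}}
After op 21 (add /gxs 84): {"buy":35,"fel":58,"gxs":84,"pfe":1,"qrw":{"ca":63,"dg":12,"ebv":9,"g":11,"ja":49,"n":87,"oro":17,"pn":63,"ur":48}}
After op 22 (remove /qrw/ebv): {"buy":35,"fel":58,"gxs":84,"pfe":1,"qrw":{"ca":63,"dg":12,"g":11,"ja":49,"n":87,"oro":17,"pn":63,"ur":48}}
After op 23 (add /qrw/dg 78): {"buy":35,"fel":58,"gxs":84,"pfe":1,"qrw":{"ca":63,"dg":78,"g":11,"ja":49,"n":87,"oro":17,"pn":63,"ur":48}}
After op 24 (replace /qrw/ca 23): {"buy":35,"fel":58,"gxs":84,"pfe":1,"qrw":{"ca":23,"dg":78,"g":11,"ja":49,"n":87,"oro":17,"pn":63,"ur":48}}
Size at path /qrw: 8

Answer: 8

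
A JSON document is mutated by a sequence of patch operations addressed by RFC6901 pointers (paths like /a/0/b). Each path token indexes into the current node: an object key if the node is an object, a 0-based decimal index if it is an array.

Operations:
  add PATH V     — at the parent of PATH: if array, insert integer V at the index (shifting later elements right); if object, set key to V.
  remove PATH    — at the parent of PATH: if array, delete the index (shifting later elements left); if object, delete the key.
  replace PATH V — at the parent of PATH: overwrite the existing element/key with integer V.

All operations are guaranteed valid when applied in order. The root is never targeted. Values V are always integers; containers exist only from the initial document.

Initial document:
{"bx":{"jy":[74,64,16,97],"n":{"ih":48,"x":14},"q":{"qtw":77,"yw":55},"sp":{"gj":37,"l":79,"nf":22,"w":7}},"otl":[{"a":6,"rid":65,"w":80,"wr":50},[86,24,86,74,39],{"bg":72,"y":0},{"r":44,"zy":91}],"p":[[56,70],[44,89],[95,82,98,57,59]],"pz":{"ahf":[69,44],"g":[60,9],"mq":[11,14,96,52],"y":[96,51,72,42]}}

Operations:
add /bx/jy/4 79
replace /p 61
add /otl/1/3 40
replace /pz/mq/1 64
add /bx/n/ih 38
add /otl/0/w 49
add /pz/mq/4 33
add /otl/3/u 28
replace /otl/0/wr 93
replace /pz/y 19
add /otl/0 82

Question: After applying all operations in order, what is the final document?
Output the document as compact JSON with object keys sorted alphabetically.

After op 1 (add /bx/jy/4 79): {"bx":{"jy":[74,64,16,97,79],"n":{"ih":48,"x":14},"q":{"qtw":77,"yw":55},"sp":{"gj":37,"l":79,"nf":22,"w":7}},"otl":[{"a":6,"rid":65,"w":80,"wr":50},[86,24,86,74,39],{"bg":72,"y":0},{"r":44,"zy":91}],"p":[[56,70],[44,89],[95,82,98,57,59]],"pz":{"ahf":[69,44],"g":[60,9],"mq":[11,14,96,52],"y":[96,51,72,42]}}
After op 2 (replace /p 61): {"bx":{"jy":[74,64,16,97,79],"n":{"ih":48,"x":14},"q":{"qtw":77,"yw":55},"sp":{"gj":37,"l":79,"nf":22,"w":7}},"otl":[{"a":6,"rid":65,"w":80,"wr":50},[86,24,86,74,39],{"bg":72,"y":0},{"r":44,"zy":91}],"p":61,"pz":{"ahf":[69,44],"g":[60,9],"mq":[11,14,96,52],"y":[96,51,72,42]}}
After op 3 (add /otl/1/3 40): {"bx":{"jy":[74,64,16,97,79],"n":{"ih":48,"x":14},"q":{"qtw":77,"yw":55},"sp":{"gj":37,"l":79,"nf":22,"w":7}},"otl":[{"a":6,"rid":65,"w":80,"wr":50},[86,24,86,40,74,39],{"bg":72,"y":0},{"r":44,"zy":91}],"p":61,"pz":{"ahf":[69,44],"g":[60,9],"mq":[11,14,96,52],"y":[96,51,72,42]}}
After op 4 (replace /pz/mq/1 64): {"bx":{"jy":[74,64,16,97,79],"n":{"ih":48,"x":14},"q":{"qtw":77,"yw":55},"sp":{"gj":37,"l":79,"nf":22,"w":7}},"otl":[{"a":6,"rid":65,"w":80,"wr":50},[86,24,86,40,74,39],{"bg":72,"y":0},{"r":44,"zy":91}],"p":61,"pz":{"ahf":[69,44],"g":[60,9],"mq":[11,64,96,52],"y":[96,51,72,42]}}
After op 5 (add /bx/n/ih 38): {"bx":{"jy":[74,64,16,97,79],"n":{"ih":38,"x":14},"q":{"qtw":77,"yw":55},"sp":{"gj":37,"l":79,"nf":22,"w":7}},"otl":[{"a":6,"rid":65,"w":80,"wr":50},[86,24,86,40,74,39],{"bg":72,"y":0},{"r":44,"zy":91}],"p":61,"pz":{"ahf":[69,44],"g":[60,9],"mq":[11,64,96,52],"y":[96,51,72,42]}}
After op 6 (add /otl/0/w 49): {"bx":{"jy":[74,64,16,97,79],"n":{"ih":38,"x":14},"q":{"qtw":77,"yw":55},"sp":{"gj":37,"l":79,"nf":22,"w":7}},"otl":[{"a":6,"rid":65,"w":49,"wr":50},[86,24,86,40,74,39],{"bg":72,"y":0},{"r":44,"zy":91}],"p":61,"pz":{"ahf":[69,44],"g":[60,9],"mq":[11,64,96,52],"y":[96,51,72,42]}}
After op 7 (add /pz/mq/4 33): {"bx":{"jy":[74,64,16,97,79],"n":{"ih":38,"x":14},"q":{"qtw":77,"yw":55},"sp":{"gj":37,"l":79,"nf":22,"w":7}},"otl":[{"a":6,"rid":65,"w":49,"wr":50},[86,24,86,40,74,39],{"bg":72,"y":0},{"r":44,"zy":91}],"p":61,"pz":{"ahf":[69,44],"g":[60,9],"mq":[11,64,96,52,33],"y":[96,51,72,42]}}
After op 8 (add /otl/3/u 28): {"bx":{"jy":[74,64,16,97,79],"n":{"ih":38,"x":14},"q":{"qtw":77,"yw":55},"sp":{"gj":37,"l":79,"nf":22,"w":7}},"otl":[{"a":6,"rid":65,"w":49,"wr":50},[86,24,86,40,74,39],{"bg":72,"y":0},{"r":44,"u":28,"zy":91}],"p":61,"pz":{"ahf":[69,44],"g":[60,9],"mq":[11,64,96,52,33],"y":[96,51,72,42]}}
After op 9 (replace /otl/0/wr 93): {"bx":{"jy":[74,64,16,97,79],"n":{"ih":38,"x":14},"q":{"qtw":77,"yw":55},"sp":{"gj":37,"l":79,"nf":22,"w":7}},"otl":[{"a":6,"rid":65,"w":49,"wr":93},[86,24,86,40,74,39],{"bg":72,"y":0},{"r":44,"u":28,"zy":91}],"p":61,"pz":{"ahf":[69,44],"g":[60,9],"mq":[11,64,96,52,33],"y":[96,51,72,42]}}
After op 10 (replace /pz/y 19): {"bx":{"jy":[74,64,16,97,79],"n":{"ih":38,"x":14},"q":{"qtw":77,"yw":55},"sp":{"gj":37,"l":79,"nf":22,"w":7}},"otl":[{"a":6,"rid":65,"w":49,"wr":93},[86,24,86,40,74,39],{"bg":72,"y":0},{"r":44,"u":28,"zy":91}],"p":61,"pz":{"ahf":[69,44],"g":[60,9],"mq":[11,64,96,52,33],"y":19}}
After op 11 (add /otl/0 82): {"bx":{"jy":[74,64,16,97,79],"n":{"ih":38,"x":14},"q":{"qtw":77,"yw":55},"sp":{"gj":37,"l":79,"nf":22,"w":7}},"otl":[82,{"a":6,"rid":65,"w":49,"wr":93},[86,24,86,40,74,39],{"bg":72,"y":0},{"r":44,"u":28,"zy":91}],"p":61,"pz":{"ahf":[69,44],"g":[60,9],"mq":[11,64,96,52,33],"y":19}}

Answer: {"bx":{"jy":[74,64,16,97,79],"n":{"ih":38,"x":14},"q":{"qtw":77,"yw":55},"sp":{"gj":37,"l":79,"nf":22,"w":7}},"otl":[82,{"a":6,"rid":65,"w":49,"wr":93},[86,24,86,40,74,39],{"bg":72,"y":0},{"r":44,"u":28,"zy":91}],"p":61,"pz":{"ahf":[69,44],"g":[60,9],"mq":[11,64,96,52,33],"y":19}}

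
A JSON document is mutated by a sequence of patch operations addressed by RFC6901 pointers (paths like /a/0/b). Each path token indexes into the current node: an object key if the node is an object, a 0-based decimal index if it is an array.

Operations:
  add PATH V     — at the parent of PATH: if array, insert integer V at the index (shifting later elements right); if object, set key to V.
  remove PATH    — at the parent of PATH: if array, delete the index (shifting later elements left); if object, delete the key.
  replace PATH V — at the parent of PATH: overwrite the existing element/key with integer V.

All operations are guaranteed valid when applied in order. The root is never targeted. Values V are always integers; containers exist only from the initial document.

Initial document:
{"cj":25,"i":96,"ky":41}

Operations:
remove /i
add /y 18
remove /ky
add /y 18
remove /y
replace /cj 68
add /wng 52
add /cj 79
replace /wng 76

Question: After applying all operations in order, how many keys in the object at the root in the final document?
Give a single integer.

Answer: 2

Derivation:
After op 1 (remove /i): {"cj":25,"ky":41}
After op 2 (add /y 18): {"cj":25,"ky":41,"y":18}
After op 3 (remove /ky): {"cj":25,"y":18}
After op 4 (add /y 18): {"cj":25,"y":18}
After op 5 (remove /y): {"cj":25}
After op 6 (replace /cj 68): {"cj":68}
After op 7 (add /wng 52): {"cj":68,"wng":52}
After op 8 (add /cj 79): {"cj":79,"wng":52}
After op 9 (replace /wng 76): {"cj":79,"wng":76}
Size at the root: 2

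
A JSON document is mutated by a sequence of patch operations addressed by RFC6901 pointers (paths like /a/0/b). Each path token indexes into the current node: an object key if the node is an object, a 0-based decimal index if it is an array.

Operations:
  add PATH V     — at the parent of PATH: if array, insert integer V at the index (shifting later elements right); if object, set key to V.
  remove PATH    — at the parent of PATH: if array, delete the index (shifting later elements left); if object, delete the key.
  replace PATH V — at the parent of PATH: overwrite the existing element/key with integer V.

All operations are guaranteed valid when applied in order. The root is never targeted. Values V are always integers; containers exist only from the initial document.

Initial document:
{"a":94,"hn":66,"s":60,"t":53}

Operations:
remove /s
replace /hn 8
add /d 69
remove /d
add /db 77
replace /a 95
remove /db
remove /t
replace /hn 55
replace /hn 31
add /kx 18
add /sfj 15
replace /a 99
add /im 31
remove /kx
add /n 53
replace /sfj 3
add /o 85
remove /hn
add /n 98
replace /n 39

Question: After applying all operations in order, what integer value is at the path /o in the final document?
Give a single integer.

After op 1 (remove /s): {"a":94,"hn":66,"t":53}
After op 2 (replace /hn 8): {"a":94,"hn":8,"t":53}
After op 3 (add /d 69): {"a":94,"d":69,"hn":8,"t":53}
After op 4 (remove /d): {"a":94,"hn":8,"t":53}
After op 5 (add /db 77): {"a":94,"db":77,"hn":8,"t":53}
After op 6 (replace /a 95): {"a":95,"db":77,"hn":8,"t":53}
After op 7 (remove /db): {"a":95,"hn":8,"t":53}
After op 8 (remove /t): {"a":95,"hn":8}
After op 9 (replace /hn 55): {"a":95,"hn":55}
After op 10 (replace /hn 31): {"a":95,"hn":31}
After op 11 (add /kx 18): {"a":95,"hn":31,"kx":18}
After op 12 (add /sfj 15): {"a":95,"hn":31,"kx":18,"sfj":15}
After op 13 (replace /a 99): {"a":99,"hn":31,"kx":18,"sfj":15}
After op 14 (add /im 31): {"a":99,"hn":31,"im":31,"kx":18,"sfj":15}
After op 15 (remove /kx): {"a":99,"hn":31,"im":31,"sfj":15}
After op 16 (add /n 53): {"a":99,"hn":31,"im":31,"n":53,"sfj":15}
After op 17 (replace /sfj 3): {"a":99,"hn":31,"im":31,"n":53,"sfj":3}
After op 18 (add /o 85): {"a":99,"hn":31,"im":31,"n":53,"o":85,"sfj":3}
After op 19 (remove /hn): {"a":99,"im":31,"n":53,"o":85,"sfj":3}
After op 20 (add /n 98): {"a":99,"im":31,"n":98,"o":85,"sfj":3}
After op 21 (replace /n 39): {"a":99,"im":31,"n":39,"o":85,"sfj":3}
Value at /o: 85

Answer: 85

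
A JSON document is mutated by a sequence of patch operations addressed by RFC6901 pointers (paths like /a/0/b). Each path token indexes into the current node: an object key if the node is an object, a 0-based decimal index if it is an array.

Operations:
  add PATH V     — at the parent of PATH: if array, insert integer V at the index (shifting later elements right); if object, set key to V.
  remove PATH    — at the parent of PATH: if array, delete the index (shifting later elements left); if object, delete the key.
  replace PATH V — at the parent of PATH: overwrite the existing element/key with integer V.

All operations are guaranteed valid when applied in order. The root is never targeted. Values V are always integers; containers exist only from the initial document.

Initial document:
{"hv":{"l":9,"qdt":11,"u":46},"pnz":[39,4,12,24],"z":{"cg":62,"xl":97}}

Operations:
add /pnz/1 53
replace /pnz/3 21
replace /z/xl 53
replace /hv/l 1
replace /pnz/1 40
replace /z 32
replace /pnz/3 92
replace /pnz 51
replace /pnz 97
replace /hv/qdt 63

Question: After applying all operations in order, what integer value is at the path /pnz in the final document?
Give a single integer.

Answer: 97

Derivation:
After op 1 (add /pnz/1 53): {"hv":{"l":9,"qdt":11,"u":46},"pnz":[39,53,4,12,24],"z":{"cg":62,"xl":97}}
After op 2 (replace /pnz/3 21): {"hv":{"l":9,"qdt":11,"u":46},"pnz":[39,53,4,21,24],"z":{"cg":62,"xl":97}}
After op 3 (replace /z/xl 53): {"hv":{"l":9,"qdt":11,"u":46},"pnz":[39,53,4,21,24],"z":{"cg":62,"xl":53}}
After op 4 (replace /hv/l 1): {"hv":{"l":1,"qdt":11,"u":46},"pnz":[39,53,4,21,24],"z":{"cg":62,"xl":53}}
After op 5 (replace /pnz/1 40): {"hv":{"l":1,"qdt":11,"u":46},"pnz":[39,40,4,21,24],"z":{"cg":62,"xl":53}}
After op 6 (replace /z 32): {"hv":{"l":1,"qdt":11,"u":46},"pnz":[39,40,4,21,24],"z":32}
After op 7 (replace /pnz/3 92): {"hv":{"l":1,"qdt":11,"u":46},"pnz":[39,40,4,92,24],"z":32}
After op 8 (replace /pnz 51): {"hv":{"l":1,"qdt":11,"u":46},"pnz":51,"z":32}
After op 9 (replace /pnz 97): {"hv":{"l":1,"qdt":11,"u":46},"pnz":97,"z":32}
After op 10 (replace /hv/qdt 63): {"hv":{"l":1,"qdt":63,"u":46},"pnz":97,"z":32}
Value at /pnz: 97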